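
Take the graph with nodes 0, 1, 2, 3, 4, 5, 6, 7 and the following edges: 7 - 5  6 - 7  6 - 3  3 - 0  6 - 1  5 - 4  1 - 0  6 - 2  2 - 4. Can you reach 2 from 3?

Yes

From 3 we can reach 0, 1, 2, 3, 4, 5, 6, 7, which includes 2.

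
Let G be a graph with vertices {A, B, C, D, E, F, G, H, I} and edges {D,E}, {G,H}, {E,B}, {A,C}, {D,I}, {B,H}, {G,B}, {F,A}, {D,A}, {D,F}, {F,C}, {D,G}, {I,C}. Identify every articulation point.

Removing D increases the component count from 1 to 2, so D is a cut vertex.
By contrast removing A leaves 1 component; it is not a cut vertex. No other vertex is a cut vertex either.

D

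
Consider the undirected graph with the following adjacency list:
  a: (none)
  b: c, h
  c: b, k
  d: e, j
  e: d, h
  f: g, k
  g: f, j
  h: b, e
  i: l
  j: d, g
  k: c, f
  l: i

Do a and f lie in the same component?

The component containing a is {a}, and f is not in it.

No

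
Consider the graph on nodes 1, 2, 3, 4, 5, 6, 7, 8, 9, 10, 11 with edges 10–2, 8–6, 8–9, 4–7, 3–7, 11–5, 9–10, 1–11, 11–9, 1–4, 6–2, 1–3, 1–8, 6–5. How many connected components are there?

1

Starting from 1 we can reach 1, 2, 3, 4, 5, 6, 7, 8, 9, 10, 11. That is one component of size 11.
Total: 1 component.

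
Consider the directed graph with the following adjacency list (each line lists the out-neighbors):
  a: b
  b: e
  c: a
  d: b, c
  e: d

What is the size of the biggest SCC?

5

{a, b, c, d, e} are all mutually reachable — one SCC of size 5.
The largest has 5 vertices.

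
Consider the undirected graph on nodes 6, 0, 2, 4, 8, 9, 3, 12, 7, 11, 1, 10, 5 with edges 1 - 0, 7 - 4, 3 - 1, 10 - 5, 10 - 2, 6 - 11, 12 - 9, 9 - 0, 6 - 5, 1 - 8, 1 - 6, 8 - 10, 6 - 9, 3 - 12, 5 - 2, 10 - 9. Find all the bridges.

11-6, 4-7

The edges on the cycle 10-5-2-10 are not bridges since each lies on that cycle.
But removing 7 - 4 disconnects 7 from 4; removing 11 - 6 disconnects 11 from 6 — these are bridges.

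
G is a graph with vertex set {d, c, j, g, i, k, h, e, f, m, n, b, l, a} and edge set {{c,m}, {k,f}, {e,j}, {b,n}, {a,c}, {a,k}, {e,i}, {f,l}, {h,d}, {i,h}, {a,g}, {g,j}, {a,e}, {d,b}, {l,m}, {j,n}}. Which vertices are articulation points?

Removing a increases the component count from 1 to 2, so a is a cut vertex.
By contrast removing n leaves 1 component; it is not a cut vertex. No other vertex is a cut vertex either.

a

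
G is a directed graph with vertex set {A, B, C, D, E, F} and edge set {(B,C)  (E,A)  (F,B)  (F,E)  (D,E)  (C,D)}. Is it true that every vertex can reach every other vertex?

No

There is no directed path from D to F, so the graph is not strongly connected.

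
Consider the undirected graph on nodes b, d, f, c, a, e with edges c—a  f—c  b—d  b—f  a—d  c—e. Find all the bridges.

c-e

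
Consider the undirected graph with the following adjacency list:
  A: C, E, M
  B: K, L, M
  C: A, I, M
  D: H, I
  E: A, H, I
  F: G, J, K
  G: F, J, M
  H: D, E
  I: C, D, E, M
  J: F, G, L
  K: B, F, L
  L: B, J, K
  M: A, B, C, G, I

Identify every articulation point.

M

Removing M increases the component count from 1 to 2, so M is a cut vertex.
By contrast removing B leaves 1 component; it is not a cut vertex. No other vertex is a cut vertex either.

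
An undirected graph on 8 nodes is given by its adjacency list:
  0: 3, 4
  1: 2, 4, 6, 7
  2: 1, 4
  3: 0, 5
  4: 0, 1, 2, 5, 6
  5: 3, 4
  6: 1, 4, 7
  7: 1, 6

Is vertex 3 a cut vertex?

No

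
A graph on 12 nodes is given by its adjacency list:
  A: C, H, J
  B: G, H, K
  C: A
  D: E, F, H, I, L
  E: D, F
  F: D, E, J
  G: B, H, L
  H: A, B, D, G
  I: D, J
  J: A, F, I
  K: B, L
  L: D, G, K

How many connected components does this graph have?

Starting from A we can reach A, B, C, D, E, F, G, H, I, J, K, L. That is one component of size 12.
Total: 1 component.

1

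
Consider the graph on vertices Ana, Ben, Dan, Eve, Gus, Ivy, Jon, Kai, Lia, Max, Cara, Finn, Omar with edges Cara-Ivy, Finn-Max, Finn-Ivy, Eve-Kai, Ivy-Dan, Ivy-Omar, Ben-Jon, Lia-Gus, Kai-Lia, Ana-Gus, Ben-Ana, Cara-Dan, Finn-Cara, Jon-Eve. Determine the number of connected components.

2

Starting from Dan we can reach Dan, Ivy, Max, Cara, Finn, Omar. That is one component of size 6.
Starting from Ana we can reach Ana, Ben, Eve, Gus, Jon, Kai, Lia. That is one component of size 7.
Total: 2 components.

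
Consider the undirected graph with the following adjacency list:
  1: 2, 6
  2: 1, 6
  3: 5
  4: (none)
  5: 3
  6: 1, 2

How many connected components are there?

3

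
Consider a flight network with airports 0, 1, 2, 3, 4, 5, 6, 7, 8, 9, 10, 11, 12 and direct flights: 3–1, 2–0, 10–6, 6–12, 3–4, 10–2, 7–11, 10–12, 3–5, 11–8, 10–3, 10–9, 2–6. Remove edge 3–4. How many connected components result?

3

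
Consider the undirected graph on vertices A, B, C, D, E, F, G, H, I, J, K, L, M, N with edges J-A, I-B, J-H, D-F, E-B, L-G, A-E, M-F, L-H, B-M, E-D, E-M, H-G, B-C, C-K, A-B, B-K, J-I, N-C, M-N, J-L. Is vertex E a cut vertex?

No

Deleting E leaves 1 component (was 1) (its neighbors A, B, D, M remain connected to each other), so E is not a cut vertex.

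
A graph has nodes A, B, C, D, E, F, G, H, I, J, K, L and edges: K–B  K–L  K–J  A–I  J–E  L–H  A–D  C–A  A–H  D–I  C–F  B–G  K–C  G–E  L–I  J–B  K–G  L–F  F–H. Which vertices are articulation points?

K

Removing K increases the component count from 1 to 2, so K is a cut vertex.
By contrast removing L leaves 1 component; it is not a cut vertex. No other vertex is a cut vertex either.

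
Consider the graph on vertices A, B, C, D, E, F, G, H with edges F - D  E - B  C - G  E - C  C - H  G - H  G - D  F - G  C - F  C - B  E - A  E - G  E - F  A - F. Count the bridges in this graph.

The edges on the cycle E-C-F-A-E are not bridges since each lies on that cycle.
Every edge lies on some cycle, so there are no bridges.

0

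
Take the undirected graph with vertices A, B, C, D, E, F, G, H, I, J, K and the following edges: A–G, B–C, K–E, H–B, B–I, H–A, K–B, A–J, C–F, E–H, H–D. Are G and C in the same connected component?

Yes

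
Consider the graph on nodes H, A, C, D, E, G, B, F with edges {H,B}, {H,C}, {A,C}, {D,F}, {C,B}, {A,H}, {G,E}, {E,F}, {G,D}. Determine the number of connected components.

2

Starting from A we can reach A, B, C, H. That is one component of size 4.
Starting from D we can reach D, E, F, G. That is one component of size 4.
Total: 2 components.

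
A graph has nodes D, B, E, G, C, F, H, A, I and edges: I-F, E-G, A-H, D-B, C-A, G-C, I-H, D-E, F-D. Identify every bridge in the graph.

B-D

The edges on the cycle I-F-D-E-G-C-A-H-I are not bridges since each lies on that cycle.
But removing B-D disconnects B from D — this is a bridge.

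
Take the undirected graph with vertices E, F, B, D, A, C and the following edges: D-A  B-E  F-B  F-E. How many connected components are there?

C is isolated — a component by itself.
Starting from A we can reach A, D. That is one component of size 2.
Starting from B we can reach B, E, F. That is one component of size 3.
Total: 3 components.

3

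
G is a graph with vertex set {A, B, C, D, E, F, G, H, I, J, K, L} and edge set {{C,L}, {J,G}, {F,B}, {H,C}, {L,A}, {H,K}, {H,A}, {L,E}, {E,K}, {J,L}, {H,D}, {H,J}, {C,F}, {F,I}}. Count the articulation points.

Removing C increases the component count from 1 to 2, so C is a cut vertex.
Removing F increases the component count from 1 to 3, so F is a cut vertex.
Removing H increases the component count from 1 to 2, so H is a cut vertex.
Likewise J is a cut vertex.
By contrast removing I leaves 1 component; it is not a cut vertex. No other vertex is a cut vertex either.

4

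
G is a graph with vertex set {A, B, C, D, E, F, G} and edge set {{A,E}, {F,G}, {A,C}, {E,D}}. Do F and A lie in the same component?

No

The component containing F is {F, G}, and A is not in it.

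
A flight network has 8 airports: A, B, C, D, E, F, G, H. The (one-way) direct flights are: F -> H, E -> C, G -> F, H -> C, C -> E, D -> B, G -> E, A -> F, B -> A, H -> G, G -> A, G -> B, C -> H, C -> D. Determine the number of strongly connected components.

{A, B, C, D, E, F, G, H} are all mutually reachable — one SCC of size 8.
That gives 1 strongly connected component.

1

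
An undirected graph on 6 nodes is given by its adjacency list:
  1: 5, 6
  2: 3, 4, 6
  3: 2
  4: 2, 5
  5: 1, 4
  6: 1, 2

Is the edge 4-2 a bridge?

No

After removing 4-2, the path 4-5-1-6-2 still connects them, so the edge is not a bridge.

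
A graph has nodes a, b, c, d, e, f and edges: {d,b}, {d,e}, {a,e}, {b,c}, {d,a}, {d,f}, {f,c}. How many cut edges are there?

The edges on the cycle d-a-e-d are not bridges since each lies on that cycle.
Every edge lies on some cycle, so there are no bridges.

0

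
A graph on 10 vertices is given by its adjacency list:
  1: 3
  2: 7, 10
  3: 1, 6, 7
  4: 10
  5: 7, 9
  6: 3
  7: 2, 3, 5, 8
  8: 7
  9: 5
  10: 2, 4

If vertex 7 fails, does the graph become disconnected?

Deleting 7 raises the number of components from 1 to 4, so 7 is a cut vertex.

Yes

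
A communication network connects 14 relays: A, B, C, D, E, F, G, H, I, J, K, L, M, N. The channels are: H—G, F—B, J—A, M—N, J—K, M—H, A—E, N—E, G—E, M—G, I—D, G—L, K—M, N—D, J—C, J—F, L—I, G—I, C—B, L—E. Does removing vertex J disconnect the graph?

Yes

Deleting J raises the number of components from 1 to 2, so J is a cut vertex.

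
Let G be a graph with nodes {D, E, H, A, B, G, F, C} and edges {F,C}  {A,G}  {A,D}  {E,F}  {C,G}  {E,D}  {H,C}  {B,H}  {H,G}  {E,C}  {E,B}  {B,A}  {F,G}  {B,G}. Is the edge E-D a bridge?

After removing E-D, the path E-B-A-D still connects them, so the edge is not a bridge.

No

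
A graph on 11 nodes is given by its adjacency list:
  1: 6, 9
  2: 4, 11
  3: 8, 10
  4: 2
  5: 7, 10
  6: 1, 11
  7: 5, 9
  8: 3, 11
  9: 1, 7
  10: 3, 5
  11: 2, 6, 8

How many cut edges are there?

The edges on the cycle 10-5-7-9-1-6-11-8-3-10 are not bridges since each lies on that cycle.
But removing 2-11 disconnects 2 from 11; removing 2-4 disconnects 2 from 4 — these are bridges.
That makes 2 bridges.

2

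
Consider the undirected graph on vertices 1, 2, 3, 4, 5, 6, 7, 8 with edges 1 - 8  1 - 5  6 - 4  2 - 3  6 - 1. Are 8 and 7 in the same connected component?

The component containing 8 is {1, 4, 5, 6, 8}, and 7 is not in it.

No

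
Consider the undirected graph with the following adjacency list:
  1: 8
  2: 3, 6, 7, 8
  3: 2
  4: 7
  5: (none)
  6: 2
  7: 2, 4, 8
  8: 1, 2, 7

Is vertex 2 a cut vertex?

Deleting 2 raises the number of components from 2 to 4, so 2 is a cut vertex.

Yes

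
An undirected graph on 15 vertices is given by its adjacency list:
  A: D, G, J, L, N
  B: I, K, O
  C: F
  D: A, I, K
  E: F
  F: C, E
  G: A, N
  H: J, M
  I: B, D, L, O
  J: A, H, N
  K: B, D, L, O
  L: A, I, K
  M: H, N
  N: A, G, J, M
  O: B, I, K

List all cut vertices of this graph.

A, F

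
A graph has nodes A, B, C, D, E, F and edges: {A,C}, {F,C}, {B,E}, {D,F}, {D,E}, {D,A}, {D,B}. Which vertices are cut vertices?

D

Removing D increases the component count from 1 to 2, so D is a cut vertex.
By contrast removing B leaves 1 component; it is not a cut vertex. No other vertex is a cut vertex either.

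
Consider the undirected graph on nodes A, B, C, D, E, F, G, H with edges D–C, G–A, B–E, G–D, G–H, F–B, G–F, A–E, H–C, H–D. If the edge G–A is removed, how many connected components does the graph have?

1

G and A are still connected via G-F-B-E-A, so the component count stays at 1.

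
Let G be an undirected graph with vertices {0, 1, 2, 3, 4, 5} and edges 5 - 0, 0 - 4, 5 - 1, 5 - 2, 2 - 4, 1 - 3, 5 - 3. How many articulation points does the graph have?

1

Removing 5 increases the component count from 1 to 2, so 5 is a cut vertex.
By contrast removing 4 leaves 1 component; it is not a cut vertex. No other vertex is a cut vertex either.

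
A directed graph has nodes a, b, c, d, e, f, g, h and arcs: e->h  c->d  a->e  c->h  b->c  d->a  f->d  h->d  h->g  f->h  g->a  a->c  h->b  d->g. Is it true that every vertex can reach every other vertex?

No

There is no directed path from b to f, so the graph is not strongly connected.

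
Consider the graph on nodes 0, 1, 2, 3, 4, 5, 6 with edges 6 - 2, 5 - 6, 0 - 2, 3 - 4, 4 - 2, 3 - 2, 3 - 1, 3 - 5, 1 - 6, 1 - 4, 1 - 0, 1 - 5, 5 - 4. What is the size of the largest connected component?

7

Starting from 0 we can reach 0, 1, 2, 3, 4, 5, 6. That is one component of size 7.
The largest has 7 vertices.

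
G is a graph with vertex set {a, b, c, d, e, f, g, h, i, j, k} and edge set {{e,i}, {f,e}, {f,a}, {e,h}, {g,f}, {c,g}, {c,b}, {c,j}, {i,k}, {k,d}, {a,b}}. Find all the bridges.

The edges on the cycle c-g-f-a-b-c are not bridges since each lies on that cycle.
But removing c-j disconnects c from j; removing k-d disconnects k from d; removing f-e disconnects f from e; removing k-i disconnects k from i — these are bridges.
In total 6 edges are bridges.

c-j, d-k, e-f, e-h, e-i, i-k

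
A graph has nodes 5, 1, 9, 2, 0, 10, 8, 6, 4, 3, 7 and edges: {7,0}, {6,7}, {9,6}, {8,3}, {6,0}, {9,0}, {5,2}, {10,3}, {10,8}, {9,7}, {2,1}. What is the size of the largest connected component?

4 is isolated — a component by itself.
Starting from 1 we can reach 1, 2, 5. That is one component of size 3.
Starting from 3 we can reach 3, 8, 10. That is one component of size 3.
Starting from 0 we can reach 0, 6, 7, 9. That is one component of size 4.
The largest has 4 vertices.

4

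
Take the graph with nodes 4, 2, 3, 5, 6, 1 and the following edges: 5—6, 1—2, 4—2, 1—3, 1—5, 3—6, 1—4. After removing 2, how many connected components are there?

With 2 gone, the remaining components are: {1, 3, 4, 5, 6}.
That is 1 component.

1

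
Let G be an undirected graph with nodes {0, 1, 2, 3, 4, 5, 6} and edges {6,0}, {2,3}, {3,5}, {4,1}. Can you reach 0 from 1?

The component containing 1 is {1, 4}, and 0 is not in it.

No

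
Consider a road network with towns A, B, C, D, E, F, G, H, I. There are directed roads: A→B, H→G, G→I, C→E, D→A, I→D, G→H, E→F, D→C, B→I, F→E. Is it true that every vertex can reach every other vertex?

There is no directed path from I to G, so the graph is not strongly connected.

No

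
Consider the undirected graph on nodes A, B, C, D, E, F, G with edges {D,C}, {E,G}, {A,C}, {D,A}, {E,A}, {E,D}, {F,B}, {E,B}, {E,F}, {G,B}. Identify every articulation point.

Removing E increases the component count from 1 to 2, so E is a cut vertex.
By contrast removing A leaves 1 component; it is not a cut vertex. No other vertex is a cut vertex either.

E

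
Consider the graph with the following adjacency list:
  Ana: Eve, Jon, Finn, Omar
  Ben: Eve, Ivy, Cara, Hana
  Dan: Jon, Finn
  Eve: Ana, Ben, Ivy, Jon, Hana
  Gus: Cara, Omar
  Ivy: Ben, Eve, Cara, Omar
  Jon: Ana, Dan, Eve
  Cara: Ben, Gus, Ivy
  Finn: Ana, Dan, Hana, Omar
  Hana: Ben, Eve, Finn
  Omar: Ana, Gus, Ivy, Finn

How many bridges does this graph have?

0

The edges on the cycle Ana-Eve-Jon-Ana are not bridges since each lies on that cycle.
Every edge lies on some cycle, so there are no bridges.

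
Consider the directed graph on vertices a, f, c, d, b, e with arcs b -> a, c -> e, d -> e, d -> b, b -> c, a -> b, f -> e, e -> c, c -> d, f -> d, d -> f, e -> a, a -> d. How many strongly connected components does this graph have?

1

{a, b, c, d, e, f} are all mutually reachable — one SCC of size 6.
That gives 1 strongly connected component.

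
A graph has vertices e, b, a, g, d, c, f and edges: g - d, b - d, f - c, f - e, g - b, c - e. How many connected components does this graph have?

a is isolated — a component by itself.
Starting from b we can reach b, d, g. That is one component of size 3.
Starting from c we can reach c, e, f. That is one component of size 3.
Total: 3 components.

3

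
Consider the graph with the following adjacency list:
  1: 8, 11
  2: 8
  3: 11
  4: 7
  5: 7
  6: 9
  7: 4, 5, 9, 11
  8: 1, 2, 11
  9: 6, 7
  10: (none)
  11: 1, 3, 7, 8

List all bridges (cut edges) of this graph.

The edges on the cycle 11-8-1-11 are not bridges since each lies on that cycle.
But removing 8-2 disconnects 8 from 2; removing 11-7 disconnects 11 from 7; removing 7-4 disconnects 7 from 4; removing 5-7 disconnects 5 from 7 — these are bridges.
In total 7 edges are bridges.

11-3, 11-7, 2-8, 4-7, 5-7, 6-9, 7-9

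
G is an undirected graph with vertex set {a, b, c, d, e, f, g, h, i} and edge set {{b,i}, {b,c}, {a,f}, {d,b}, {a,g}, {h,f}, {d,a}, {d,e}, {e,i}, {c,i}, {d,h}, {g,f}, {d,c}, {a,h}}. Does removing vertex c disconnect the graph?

Deleting c leaves 1 component (was 1) (its neighbors b, d, i remain connected to each other), so c is not a cut vertex.

No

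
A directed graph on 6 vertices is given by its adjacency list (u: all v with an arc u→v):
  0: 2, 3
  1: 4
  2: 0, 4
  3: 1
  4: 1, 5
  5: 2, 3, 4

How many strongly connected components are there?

1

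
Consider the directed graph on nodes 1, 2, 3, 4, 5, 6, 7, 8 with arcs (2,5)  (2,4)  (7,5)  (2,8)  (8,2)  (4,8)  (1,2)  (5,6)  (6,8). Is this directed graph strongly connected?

No

There is no directed path from 3 to 6, so the graph is not strongly connected.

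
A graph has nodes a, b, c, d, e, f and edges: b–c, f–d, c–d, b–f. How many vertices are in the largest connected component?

4

e is isolated — a component by itself.
a is isolated — a component by itself.
Starting from b we can reach b, c, d, f. That is one component of size 4.
The largest has 4 vertices.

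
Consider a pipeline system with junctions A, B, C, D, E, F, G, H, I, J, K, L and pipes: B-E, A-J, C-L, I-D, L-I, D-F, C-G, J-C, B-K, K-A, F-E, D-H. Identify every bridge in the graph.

C-G, D-H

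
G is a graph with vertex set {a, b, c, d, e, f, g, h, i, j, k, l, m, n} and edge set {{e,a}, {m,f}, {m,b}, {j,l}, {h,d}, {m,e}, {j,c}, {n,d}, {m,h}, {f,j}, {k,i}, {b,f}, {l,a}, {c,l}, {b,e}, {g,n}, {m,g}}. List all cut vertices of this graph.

m

Removing m increases the component count from 2 to 3, so m is a cut vertex.
By contrast removing c leaves 2 components; it is not a cut vertex. No other vertex is a cut vertex either.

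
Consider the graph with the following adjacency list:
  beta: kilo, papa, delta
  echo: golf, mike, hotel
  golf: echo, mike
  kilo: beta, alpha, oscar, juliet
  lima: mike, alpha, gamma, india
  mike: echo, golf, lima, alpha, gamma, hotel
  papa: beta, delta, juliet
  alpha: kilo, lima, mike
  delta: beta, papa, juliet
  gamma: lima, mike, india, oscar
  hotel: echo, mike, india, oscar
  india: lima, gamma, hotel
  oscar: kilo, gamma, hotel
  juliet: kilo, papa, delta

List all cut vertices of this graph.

Removing kilo increases the component count from 1 to 2, so kilo is a cut vertex.
By contrast removing papa leaves 1 component; it is not a cut vertex. No other vertex is a cut vertex either.

kilo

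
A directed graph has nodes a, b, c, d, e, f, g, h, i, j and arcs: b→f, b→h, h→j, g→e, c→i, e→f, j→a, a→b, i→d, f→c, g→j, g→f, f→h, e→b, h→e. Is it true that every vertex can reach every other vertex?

No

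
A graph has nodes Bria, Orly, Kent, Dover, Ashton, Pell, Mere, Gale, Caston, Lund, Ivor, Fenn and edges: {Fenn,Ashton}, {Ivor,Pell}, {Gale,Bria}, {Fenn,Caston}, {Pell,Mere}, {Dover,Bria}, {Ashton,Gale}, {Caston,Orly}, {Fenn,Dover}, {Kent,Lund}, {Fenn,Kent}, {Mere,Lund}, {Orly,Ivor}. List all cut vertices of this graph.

Fenn

Removing Fenn increases the component count from 1 to 2, so Fenn is a cut vertex.
By contrast removing Bria leaves 1 component; it is not a cut vertex. No other vertex is a cut vertex either.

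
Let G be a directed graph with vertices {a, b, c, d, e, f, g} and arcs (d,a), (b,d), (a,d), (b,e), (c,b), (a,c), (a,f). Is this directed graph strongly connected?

No

There is no directed path from e to g, so the graph is not strongly connected.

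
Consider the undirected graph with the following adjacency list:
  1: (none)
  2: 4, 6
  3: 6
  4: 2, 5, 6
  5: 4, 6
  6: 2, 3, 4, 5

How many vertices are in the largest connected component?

5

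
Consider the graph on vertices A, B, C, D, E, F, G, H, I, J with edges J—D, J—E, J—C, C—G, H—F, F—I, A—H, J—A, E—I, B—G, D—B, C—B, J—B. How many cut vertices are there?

1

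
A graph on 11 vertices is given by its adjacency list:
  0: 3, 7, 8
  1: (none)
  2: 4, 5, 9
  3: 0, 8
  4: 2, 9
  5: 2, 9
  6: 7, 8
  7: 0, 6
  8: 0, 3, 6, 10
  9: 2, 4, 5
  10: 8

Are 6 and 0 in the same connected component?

Yes

From 6 we can reach 0, 3, 6, 7, 8, 10, which includes 0.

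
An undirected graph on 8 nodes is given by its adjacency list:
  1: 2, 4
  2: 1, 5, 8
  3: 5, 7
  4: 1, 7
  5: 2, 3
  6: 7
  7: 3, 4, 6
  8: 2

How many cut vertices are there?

Removing 2 increases the component count from 1 to 2, so 2 is a cut vertex.
Removing 7 increases the component count from 1 to 2, so 7 is a cut vertex.
By contrast removing 8 leaves 1 component; it is not a cut vertex. No other vertex is a cut vertex either.

2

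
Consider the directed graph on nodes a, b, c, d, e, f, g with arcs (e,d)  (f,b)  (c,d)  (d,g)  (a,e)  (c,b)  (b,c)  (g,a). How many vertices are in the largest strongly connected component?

{a, d, e, g} are all mutually reachable — one SCC of size 4.
{b, c} are all mutually reachable — one SCC of size 2.
{f} is an SCC by itself.
The largest has 4 vertices.

4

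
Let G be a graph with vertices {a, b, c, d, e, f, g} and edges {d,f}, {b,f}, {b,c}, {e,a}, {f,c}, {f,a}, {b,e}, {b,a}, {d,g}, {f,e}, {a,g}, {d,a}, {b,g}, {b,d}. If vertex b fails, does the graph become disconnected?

No

Deleting b leaves 1 component (was 1) (its neighbors a, c, d, e, f, g remain connected to each other), so b is not a cut vertex.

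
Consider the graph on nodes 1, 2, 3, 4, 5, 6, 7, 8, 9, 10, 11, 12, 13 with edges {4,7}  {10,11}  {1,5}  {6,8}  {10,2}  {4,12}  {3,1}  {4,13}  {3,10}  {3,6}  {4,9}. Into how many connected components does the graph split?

2

Starting from 4 we can reach 4, 7, 9, 12, 13. That is one component of size 5.
Starting from 1 we can reach 1, 2, 3, 5, 6, 8, 10, 11. That is one component of size 8.
Total: 2 components.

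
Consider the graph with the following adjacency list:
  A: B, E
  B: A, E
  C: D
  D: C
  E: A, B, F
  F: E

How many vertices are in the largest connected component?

4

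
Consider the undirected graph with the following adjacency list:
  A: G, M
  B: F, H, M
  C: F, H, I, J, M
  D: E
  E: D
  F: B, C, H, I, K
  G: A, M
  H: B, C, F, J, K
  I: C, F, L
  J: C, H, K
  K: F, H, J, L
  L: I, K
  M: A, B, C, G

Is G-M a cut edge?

After removing G-M, the path G-A-M still connects them, so the edge is not a bridge.

No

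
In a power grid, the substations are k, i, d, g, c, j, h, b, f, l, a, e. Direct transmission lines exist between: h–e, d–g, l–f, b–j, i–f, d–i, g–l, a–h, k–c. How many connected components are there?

Starting from b we can reach b, j. That is one component of size 2.
Starting from c we can reach c, k. That is one component of size 2.
Starting from a we can reach a, e, h. That is one component of size 3.
Starting from d we can reach d, f, g, i, l. That is one component of size 5.
Total: 4 components.

4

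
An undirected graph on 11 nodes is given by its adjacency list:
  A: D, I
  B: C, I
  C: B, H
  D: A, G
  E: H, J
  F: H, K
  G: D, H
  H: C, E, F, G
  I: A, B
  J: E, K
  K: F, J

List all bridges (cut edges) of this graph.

The edges on the cycle H-C-B-I-A-D-G-H are not bridges since each lies on that cycle.
Every edge lies on some cycle, so there are no bridges.

none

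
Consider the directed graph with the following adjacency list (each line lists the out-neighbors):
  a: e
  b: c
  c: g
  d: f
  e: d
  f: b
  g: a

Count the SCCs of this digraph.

1

{a, b, c, d, e, f, g} are all mutually reachable — one SCC of size 7.
That gives 1 strongly connected component.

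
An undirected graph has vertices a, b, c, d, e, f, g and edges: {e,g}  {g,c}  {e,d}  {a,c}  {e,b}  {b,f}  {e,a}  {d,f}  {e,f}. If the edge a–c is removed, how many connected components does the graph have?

1

a and c are still connected via a-e-g-c, so the component count stays at 1.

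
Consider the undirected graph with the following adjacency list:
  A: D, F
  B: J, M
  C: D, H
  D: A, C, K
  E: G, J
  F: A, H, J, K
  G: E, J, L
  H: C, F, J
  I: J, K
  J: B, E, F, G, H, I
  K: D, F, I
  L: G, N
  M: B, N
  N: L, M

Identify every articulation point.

Removing J increases the component count from 1 to 2, so J is a cut vertex.
By contrast removing K leaves 1 component; it is not a cut vertex. No other vertex is a cut vertex either.

J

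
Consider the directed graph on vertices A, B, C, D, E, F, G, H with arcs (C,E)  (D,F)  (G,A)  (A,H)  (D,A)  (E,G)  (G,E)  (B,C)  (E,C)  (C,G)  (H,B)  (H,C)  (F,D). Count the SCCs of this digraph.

2

{A, B, C, E, G, H} are all mutually reachable — one SCC of size 6.
{D, F} are all mutually reachable — one SCC of size 2.
That gives 2 strongly connected components.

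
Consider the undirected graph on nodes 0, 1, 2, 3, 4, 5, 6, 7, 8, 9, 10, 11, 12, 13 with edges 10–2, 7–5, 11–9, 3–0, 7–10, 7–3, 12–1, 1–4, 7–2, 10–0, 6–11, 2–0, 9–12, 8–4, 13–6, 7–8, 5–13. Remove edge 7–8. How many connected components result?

1

7 and 8 are still connected via 7-5-13-6-11-9-12-1-4-8, so the component count stays at 1.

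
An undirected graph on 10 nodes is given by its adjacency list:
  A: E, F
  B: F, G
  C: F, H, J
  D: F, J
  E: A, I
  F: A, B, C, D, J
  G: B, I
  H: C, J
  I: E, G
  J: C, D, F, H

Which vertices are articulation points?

Removing F increases the component count from 1 to 2, so F is a cut vertex.
By contrast removing B leaves 1 component; it is not a cut vertex. No other vertex is a cut vertex either.

F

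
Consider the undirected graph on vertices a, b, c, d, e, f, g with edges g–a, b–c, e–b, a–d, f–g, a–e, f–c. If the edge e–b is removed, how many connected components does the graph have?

1

e and b are still connected via e-a-g-f-c-b, so the component count stays at 1.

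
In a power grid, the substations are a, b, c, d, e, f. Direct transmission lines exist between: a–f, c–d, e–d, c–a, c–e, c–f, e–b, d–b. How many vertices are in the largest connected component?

Starting from a we can reach a, b, c, d, e, f. That is one component of size 6.
The largest has 6 vertices.

6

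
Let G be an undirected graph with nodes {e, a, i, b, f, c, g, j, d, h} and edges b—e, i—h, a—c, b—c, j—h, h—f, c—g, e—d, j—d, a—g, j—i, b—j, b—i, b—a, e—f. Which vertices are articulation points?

b

Removing b increases the component count from 1 to 2, so b is a cut vertex.
By contrast removing j leaves 1 component; it is not a cut vertex. No other vertex is a cut vertex either.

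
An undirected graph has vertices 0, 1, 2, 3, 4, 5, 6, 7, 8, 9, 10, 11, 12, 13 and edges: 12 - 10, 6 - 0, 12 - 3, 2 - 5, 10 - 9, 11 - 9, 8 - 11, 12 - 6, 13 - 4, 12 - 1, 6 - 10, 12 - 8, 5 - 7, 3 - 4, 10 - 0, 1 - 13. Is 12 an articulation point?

Yes

Deleting 12 raises the number of components from 2 to 3, so 12 is a cut vertex.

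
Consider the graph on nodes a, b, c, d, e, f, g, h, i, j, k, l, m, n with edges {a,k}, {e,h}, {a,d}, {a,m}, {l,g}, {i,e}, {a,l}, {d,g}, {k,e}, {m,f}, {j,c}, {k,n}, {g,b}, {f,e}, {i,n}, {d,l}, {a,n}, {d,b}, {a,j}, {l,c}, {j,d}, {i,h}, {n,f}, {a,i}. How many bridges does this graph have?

The edges on the cycle a-j-c-l-a are not bridges since each lies on that cycle.
Every edge lies on some cycle, so there are no bridges.

0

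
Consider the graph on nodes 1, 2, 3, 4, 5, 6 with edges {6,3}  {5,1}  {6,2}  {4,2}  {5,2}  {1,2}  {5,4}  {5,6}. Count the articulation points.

1

Removing 6 increases the component count from 1 to 2, so 6 is a cut vertex.
By contrast removing 5 leaves 1 component; it is not a cut vertex. No other vertex is a cut vertex either.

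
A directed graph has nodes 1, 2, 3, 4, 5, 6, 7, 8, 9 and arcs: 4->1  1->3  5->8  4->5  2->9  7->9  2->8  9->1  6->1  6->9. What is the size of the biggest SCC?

{6} is an SCC by itself.
{7} is an SCC by itself.
{8} is an SCC by itself.
{1} is an SCC by itself.
{9} is an SCC by itself.
(and 4 more singleton SCCs)
The largest has 1 vertex.

1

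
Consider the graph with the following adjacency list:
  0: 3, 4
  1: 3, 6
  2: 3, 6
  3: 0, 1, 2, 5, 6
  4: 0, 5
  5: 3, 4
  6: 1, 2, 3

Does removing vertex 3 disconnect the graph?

Deleting 3 raises the number of components from 1 to 2, so 3 is a cut vertex.

Yes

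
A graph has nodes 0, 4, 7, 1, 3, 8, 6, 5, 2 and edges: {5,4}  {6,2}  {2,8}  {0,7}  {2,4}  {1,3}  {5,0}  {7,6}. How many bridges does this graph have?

The edges on the cycle 5-0-7-6-2-4-5 are not bridges since each lies on that cycle.
But removing 2 - 8 disconnects 2 from 8; removing 3 - 1 disconnects 3 from 1 — these are bridges.
That makes 2 bridges.

2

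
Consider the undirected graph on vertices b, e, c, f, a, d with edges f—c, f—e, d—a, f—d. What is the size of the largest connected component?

5

b is isolated — a component by itself.
Starting from a we can reach a, c, d, e, f. That is one component of size 5.
The largest has 5 vertices.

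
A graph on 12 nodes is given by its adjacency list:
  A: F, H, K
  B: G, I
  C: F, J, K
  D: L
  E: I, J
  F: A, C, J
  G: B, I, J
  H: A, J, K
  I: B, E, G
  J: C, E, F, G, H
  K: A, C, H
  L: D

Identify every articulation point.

Removing J increases the component count from 2 to 3, so J is a cut vertex.
By contrast removing L leaves 2 components; it is not a cut vertex. No other vertex is a cut vertex either.

J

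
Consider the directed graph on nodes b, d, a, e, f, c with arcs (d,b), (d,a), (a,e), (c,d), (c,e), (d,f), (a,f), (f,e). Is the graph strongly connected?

There is no directed path from b to a, so the graph is not strongly connected.

No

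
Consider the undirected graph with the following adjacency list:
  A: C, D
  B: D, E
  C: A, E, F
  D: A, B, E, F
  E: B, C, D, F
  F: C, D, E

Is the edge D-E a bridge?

After removing D-E, the path D-F-E still connects them, so the edge is not a bridge.

No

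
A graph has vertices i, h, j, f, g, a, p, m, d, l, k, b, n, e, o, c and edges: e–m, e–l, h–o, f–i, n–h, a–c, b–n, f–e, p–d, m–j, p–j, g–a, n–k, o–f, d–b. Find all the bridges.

a-c, a-g, e-l, f-i, k-n

The edges on the cycle p-d-b-n-h-o-f-e-m-j-p are not bridges since each lies on that cycle.
But removing l–e disconnects l from e; removing g–a disconnects g from a; removing i–f disconnects i from f; removing a–c disconnects a from c — these are bridges.
In total 5 edges are bridges.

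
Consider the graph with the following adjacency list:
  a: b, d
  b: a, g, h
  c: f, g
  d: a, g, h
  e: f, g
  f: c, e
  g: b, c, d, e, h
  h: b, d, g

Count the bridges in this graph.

The edges on the cycle g-c-f-e-g are not bridges since each lies on that cycle.
Every edge lies on some cycle, so there are no bridges.

0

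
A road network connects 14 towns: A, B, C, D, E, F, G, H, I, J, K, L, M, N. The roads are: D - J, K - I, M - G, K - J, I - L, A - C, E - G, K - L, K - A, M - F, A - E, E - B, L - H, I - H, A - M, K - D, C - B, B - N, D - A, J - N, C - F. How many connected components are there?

Starting from A we can reach A, B, C, D, E, F, G, H, I, J, K, L, M, N. That is one component of size 14.
Total: 1 component.

1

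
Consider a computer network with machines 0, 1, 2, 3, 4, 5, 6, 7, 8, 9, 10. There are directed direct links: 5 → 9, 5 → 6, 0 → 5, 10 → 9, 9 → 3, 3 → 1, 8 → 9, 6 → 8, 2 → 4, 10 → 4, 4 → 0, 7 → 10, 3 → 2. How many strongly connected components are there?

{0, 2, 3, 4, 5, 6, 8, 9} are all mutually reachable — one SCC of size 8.
{7} is an SCC by itself.
{10} is an SCC by itself.
{1} is an SCC by itself.
That gives 4 strongly connected components.

4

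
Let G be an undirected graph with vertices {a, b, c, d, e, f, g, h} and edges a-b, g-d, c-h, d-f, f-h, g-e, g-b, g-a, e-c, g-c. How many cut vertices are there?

1

Removing g increases the component count from 1 to 2, so g is a cut vertex.
By contrast removing h leaves 1 component; it is not a cut vertex. No other vertex is a cut vertex either.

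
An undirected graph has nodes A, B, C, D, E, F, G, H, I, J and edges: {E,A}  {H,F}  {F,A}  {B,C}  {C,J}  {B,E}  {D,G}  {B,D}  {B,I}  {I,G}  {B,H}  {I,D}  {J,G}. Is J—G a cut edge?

No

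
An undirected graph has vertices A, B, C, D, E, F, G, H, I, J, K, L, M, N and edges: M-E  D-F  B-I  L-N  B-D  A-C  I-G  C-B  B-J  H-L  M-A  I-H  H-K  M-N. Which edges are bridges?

The edges on the cycle M-A-C-B-I-H-L-N-M are not bridges since each lies on that cycle.
But removing K-H disconnects K from H; removing D-B disconnects D from B; removing I-G disconnects I from G; removing M-E disconnects M from E — these are bridges.
In total 6 edges are bridges.

B-D, B-J, D-F, E-M, G-I, H-K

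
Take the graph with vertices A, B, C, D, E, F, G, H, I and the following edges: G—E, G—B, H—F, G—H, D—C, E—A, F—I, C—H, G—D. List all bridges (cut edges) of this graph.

A-E, B-G, E-G, F-H, F-I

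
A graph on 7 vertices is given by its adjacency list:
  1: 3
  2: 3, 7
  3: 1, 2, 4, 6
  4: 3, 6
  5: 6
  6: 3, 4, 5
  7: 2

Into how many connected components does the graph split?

1

Starting from 1 we can reach 1, 2, 3, 4, 5, 6, 7. That is one component of size 7.
Total: 1 component.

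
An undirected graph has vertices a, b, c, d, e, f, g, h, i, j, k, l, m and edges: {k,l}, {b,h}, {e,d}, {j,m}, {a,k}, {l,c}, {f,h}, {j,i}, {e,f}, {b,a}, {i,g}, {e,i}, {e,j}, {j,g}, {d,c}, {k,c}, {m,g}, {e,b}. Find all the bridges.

none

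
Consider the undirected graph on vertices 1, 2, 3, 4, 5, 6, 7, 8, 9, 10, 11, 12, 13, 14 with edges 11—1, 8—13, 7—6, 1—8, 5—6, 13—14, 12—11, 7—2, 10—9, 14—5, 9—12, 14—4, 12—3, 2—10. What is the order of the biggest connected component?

14

Starting from 1 we can reach 1, 2, 3, 4, 5, 6, 7, 8, 9, 10, 11, 12, 13, 14. That is one component of size 14.
The largest has 14 vertices.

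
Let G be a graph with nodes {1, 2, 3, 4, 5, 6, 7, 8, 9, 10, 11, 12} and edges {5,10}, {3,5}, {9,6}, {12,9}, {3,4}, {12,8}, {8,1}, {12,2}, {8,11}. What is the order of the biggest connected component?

7

7 is isolated — a component by itself.
Starting from 3 we can reach 3, 4, 5, 10. That is one component of size 4.
Starting from 1 we can reach 1, 2, 6, 8, 9, 11, 12. That is one component of size 7.
The largest has 7 vertices.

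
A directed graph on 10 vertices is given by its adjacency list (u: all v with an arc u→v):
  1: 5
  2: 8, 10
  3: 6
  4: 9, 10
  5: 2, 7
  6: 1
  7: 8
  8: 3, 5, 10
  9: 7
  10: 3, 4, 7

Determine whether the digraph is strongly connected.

Yes

From 1 we can reach every vertex (1, 2, 3, 4, 5, 6, 7, 8, 9, 10), and every vertex can reach 1 (1, 2, 3, 4, 5, 6, 7, 8, 9, 10). So the whole graph is one strongly connected component.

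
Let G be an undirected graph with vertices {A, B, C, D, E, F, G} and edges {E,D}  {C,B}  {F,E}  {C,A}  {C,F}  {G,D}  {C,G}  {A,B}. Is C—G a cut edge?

No

After removing C—G, the path C-F-E-D-G still connects them, so the edge is not a bridge.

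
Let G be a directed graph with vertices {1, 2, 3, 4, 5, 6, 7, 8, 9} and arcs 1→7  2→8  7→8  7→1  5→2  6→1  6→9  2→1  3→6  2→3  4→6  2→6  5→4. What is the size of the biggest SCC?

{1, 7} are all mutually reachable — one SCC of size 2.
{3} is an SCC by itself.
{5} is an SCC by itself.
{6} is an SCC by itself.
{2} is an SCC by itself.
(and 3 more singleton SCCs)
The largest has 2 vertices.

2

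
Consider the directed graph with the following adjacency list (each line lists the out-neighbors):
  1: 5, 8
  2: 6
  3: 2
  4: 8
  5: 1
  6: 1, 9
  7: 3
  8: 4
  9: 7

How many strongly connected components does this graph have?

{2, 3, 6, 7, 9} are all mutually reachable — one SCC of size 5.
{1, 5} are all mutually reachable — one SCC of size 2.
{4, 8} are all mutually reachable — one SCC of size 2.
That gives 3 strongly connected components.

3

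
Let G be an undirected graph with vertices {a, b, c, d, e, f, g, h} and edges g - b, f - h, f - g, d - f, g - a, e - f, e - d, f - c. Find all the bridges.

The edges on the cycle e-d-f-e are not bridges since each lies on that cycle.
But removing f - g disconnects f from g; removing g - b disconnects g from b; removing f - c disconnects f from c; removing g - a disconnects g from a — these are bridges.
In total 5 edges are bridges.

a-g, b-g, c-f, f-g, f-h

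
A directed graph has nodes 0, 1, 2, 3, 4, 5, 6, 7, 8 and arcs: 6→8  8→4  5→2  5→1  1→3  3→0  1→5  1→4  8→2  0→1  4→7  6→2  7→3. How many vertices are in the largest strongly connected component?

{0, 1, 3, 4, 5, 7} are all mutually reachable — one SCC of size 6.
{8} is an SCC by itself.
{2} is an SCC by itself.
{6} is an SCC by itself.
The largest has 6 vertices.

6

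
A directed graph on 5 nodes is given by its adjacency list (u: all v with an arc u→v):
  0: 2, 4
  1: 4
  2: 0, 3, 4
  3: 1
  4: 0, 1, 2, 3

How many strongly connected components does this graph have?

1

{0, 1, 2, 3, 4} are all mutually reachable — one SCC of size 5.
That gives 1 strongly connected component.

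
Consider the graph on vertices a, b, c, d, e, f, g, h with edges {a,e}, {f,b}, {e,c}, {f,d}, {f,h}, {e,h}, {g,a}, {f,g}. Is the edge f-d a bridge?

Yes

Removing f-d leaves no path between f and d: the component count goes from 1 to 2. So it is a bridge.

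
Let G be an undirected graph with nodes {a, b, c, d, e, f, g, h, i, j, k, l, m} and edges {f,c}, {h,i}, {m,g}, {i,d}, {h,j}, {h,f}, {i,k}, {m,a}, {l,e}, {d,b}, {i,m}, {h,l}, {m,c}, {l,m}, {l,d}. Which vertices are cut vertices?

d, h, i, l, m

Removing d increases the component count from 1 to 2, so d is a cut vertex.
Removing h increases the component count from 1 to 2, so h is a cut vertex.
Removing i increases the component count from 1 to 2, so i is a cut vertex.
Likewise l, m are cut vertices.
By contrast removing b leaves 1 component; it is not a cut vertex. No other vertex is a cut vertex either.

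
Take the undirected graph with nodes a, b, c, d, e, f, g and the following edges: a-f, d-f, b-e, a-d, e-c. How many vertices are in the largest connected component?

g is isolated — a component by itself.
Starting from a we can reach a, d, f. That is one component of size 3.
Starting from b we can reach b, c, e. That is one component of size 3.
The largest has 3 vertices.

3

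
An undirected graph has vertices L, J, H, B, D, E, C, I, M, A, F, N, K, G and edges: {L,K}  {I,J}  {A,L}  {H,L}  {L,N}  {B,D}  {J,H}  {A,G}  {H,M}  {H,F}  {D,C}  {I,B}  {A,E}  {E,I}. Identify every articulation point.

Removing A increases the component count from 1 to 2, so A is a cut vertex.
Removing B increases the component count from 1 to 2, so B is a cut vertex.
Removing D increases the component count from 1 to 2, so D is a cut vertex.
Likewise H, I, L are cut vertices.
By contrast removing E leaves 1 component; it is not a cut vertex. No other vertex is a cut vertex either.

A, B, D, H, I, L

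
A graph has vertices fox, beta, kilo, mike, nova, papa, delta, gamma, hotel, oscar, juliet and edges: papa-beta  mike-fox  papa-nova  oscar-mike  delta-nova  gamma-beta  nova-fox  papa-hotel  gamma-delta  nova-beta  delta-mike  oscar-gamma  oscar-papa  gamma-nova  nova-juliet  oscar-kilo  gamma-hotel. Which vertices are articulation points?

nova, oscar

Removing nova increases the component count from 1 to 2, so nova is a cut vertex.
Removing oscar increases the component count from 1 to 2, so oscar is a cut vertex.
By contrast removing mike leaves 1 component; it is not a cut vertex. No other vertex is a cut vertex either.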